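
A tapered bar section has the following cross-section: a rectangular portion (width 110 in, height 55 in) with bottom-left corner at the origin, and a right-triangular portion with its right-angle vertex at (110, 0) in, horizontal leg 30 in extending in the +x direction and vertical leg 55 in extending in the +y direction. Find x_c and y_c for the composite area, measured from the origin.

rectangular portion: A = 110 × 55 = 6050.00, centroid at (55.00, 27.50).
triangular portion: A = ½·30·55 = 825.00, centroid at (120.00, 18.33).
ΣA = 6875.00 in²
ΣAx_c = (6050.00)(55.00) + (825.00)(120.00) = 431750.00 in³
ΣAy_c = (6050.00)(27.50) + (825.00)(18.33) = 181500.00 in³
x_c = 431750.00 / 6875.00 = 62.80 in
y_c = 181500.00 / 6875.00 = 26.40 in

x_c = 62.80 in, y_c = 26.40 in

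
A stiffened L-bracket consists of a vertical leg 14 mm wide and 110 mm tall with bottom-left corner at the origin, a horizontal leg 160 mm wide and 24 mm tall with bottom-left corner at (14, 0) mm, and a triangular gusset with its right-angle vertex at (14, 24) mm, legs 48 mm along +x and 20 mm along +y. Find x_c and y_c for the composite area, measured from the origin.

x_c = 65.89 mm, y_c = 24.83 mm

vertical leg: A = 14 × 110 = 1540.00, centroid at (7.00, 55.00).
horizontal leg: A = 160 × 24 = 3840.00, centroid at (94.00, 12.00).
gusset: A = ½·48·20 = 480.00, centroid at (30.00, 30.67).
ΣA = 5860.00 mm²
ΣAx_c = (1540.00)(7.00) + (3840.00)(94.00) + (480.00)(30.00) = 386140.00 mm³
ΣAy_c = (1540.00)(55.00) + (3840.00)(12.00) + (480.00)(30.67) = 145500.00 mm³
x_c = 386140.00 / 5860.00 = 65.89 mm
y_c = 145500.00 / 5860.00 = 24.83 mm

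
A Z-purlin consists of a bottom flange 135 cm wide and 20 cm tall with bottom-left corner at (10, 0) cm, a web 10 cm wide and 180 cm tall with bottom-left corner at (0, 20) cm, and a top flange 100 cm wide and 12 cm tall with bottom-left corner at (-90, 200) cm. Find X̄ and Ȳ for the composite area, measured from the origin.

X̄ = 29.87 cm, Ȳ = 82.84 cm

bottom flange: A = 135 × 20 = 2700.00, centroid at (77.50, 10.00).
web: A = 10 × 180 = 1800.00, centroid at (5.00, 110.00).
top flange: A = 100 × 12 = 1200.00, centroid at (-40.00, 206.00).
ΣA = 5700.00 cm², ΣAX̄ = 170250.00 cm³, ΣAȲ = 472200.00 cm³.
X̄ = 170250.00/5700.00 = 29.87 cm; Ȳ = 472200.00/5700.00 = 82.84 cm.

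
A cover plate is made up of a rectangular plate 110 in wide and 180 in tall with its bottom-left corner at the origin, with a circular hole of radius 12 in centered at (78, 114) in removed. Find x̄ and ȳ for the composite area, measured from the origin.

Part | A | x̄ᵢ | ȳᵢ | A·x̄ᵢ | A·ȳᵢ
plate | 19800.00 | 55.00 | 90.00 | 1089000.00 | 1782000.00
hole | -452.39 | 78.00 | 114.00 | -35286.37 | -51572.39
Σ | 19347.61 |  |  | 1053713.63 | 1730427.61
x̄ = 1053713.63 / 19347.61 = 54.46 in
ȳ = 1730427.61 / 19347.61 = 89.44 in

x̄ = 54.46 in, ȳ = 89.44 in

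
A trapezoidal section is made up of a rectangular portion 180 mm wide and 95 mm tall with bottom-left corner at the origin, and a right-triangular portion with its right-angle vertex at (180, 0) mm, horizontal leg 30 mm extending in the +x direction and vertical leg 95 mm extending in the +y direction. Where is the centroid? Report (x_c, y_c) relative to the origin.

rectangular portion: A = 180 × 95 = 17100.00, centroid at (90.00, 47.50).
triangular portion: A = ½·30·95 = 1425.00, centroid at (190.00, 31.67).
ΣA = 18525.00 mm²
ΣAx_c = (17100.00)(90.00) + (1425.00)(190.00) = 1809750.00 mm³
ΣAy_c = (17100.00)(47.50) + (1425.00)(31.67) = 857375.00 mm³
x_c = 1809750.00 / 18525.00 = 97.69 mm
y_c = 857375.00 / 18525.00 = 46.28 mm

x_c = 97.69 mm, y_c = 46.28 mm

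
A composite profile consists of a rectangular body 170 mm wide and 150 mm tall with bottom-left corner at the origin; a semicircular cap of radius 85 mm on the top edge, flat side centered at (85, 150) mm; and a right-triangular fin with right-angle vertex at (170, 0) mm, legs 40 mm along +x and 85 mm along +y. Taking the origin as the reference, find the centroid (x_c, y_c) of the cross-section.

x_c = 89.34 mm, y_c = 105.64 mm

rectangular body: A = 170 × 150 = 25500.00, centroid at (85.00, 75.00).
semicircular top: A = ½π·85² = 11349.00, centroid at (85.00, 186.08).
triangular fin: A = ½·40·85 = 1700.00, centroid at (183.33, 28.33).
ΣA = 38549.00 mm², ΣAx_c = 3443831.96 mm³, ΣAy_c = 4072433.85 mm³.
x_c = 3443831.96/38549.00 = 89.34 mm; y_c = 4072433.85/38549.00 = 105.64 mm.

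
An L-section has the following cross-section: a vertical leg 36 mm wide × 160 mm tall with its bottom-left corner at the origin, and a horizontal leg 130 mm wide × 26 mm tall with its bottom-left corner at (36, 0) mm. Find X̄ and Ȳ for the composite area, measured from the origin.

X̄ = 48.69 mm, Ȳ = 55.22 mm

vertical leg: A = 36 × 160 = 5760.00, centroid at (18.00, 80.00).
horizontal leg: A = 130 × 26 = 3380.00, centroid at (101.00, 13.00).
ΣA = 9140.00 mm², ΣAX̄ = 445060.00 mm³, ΣAȲ = 504740.00 mm³.
X̄ = 445060.00/9140.00 = 48.69 mm; Ȳ = 504740.00/9140.00 = 55.22 mm.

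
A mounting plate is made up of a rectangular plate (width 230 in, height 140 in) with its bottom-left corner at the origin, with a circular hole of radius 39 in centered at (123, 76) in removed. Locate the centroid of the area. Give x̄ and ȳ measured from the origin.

x̄ = 113.61 in, ȳ = 68.95 in

Part | A | x̄ᵢ | ȳᵢ | A·x̄ᵢ | A·ȳᵢ
plate | 32200.00 | 115.00 | 70.00 | 3703000.00 | 2254000.00
hole | -4778.36 | 123.00 | 76.00 | -587738.58 | -363155.54
Σ | 27421.64 |  |  | 3115261.42 | 1890844.46
x̄ = 3115261.42 / 27421.64 = 113.61 in
ȳ = 1890844.46 / 27421.64 = 68.95 in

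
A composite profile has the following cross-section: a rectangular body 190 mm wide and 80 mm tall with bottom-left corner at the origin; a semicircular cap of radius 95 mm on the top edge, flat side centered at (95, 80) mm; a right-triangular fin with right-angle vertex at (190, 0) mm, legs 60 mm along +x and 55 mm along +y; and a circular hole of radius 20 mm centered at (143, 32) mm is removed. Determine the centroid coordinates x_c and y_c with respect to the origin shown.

x_c = 99.35 mm, y_c = 77.38 mm

rectangular body: A = 190 × 80 = 15200.00, centroid at (95.00, 40.00).
semicircular top: A = ½π·95² = 14176.44, centroid at (95.00, 120.32).
triangular fin: A = ½·60·55 = 1650.00, centroid at (210.00, 18.33).
hole: A = −π·20² = -1256.64, centroid at (143.00, 32.00).
ΣA = 29769.80 mm²
ΣAx_c = (15200.00)(95.00) + (14176.44)(95.00) + (1650.00)(210.00) + (-1256.64)(143.00) = 2957562.40 mm³
ΣAy_c = (15200.00)(40.00) + (14176.44)(120.32) + (1650.00)(18.33) + (-1256.64)(32.00) = 2303735.90 mm³
x_c = 2957562.40 / 29769.80 = 99.35 mm
y_c = 2303735.90 / 29769.80 = 77.38 mm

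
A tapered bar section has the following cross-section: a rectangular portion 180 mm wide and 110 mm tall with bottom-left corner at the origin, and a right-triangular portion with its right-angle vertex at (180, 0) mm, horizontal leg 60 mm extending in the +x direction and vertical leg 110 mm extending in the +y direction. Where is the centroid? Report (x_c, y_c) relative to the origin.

Part | A | x̄ᵢ | ȳᵢ | A·x̄ᵢ | A·ȳᵢ
rectangular portion | 19800.00 | 90.00 | 55.00 | 1782000.00 | 1089000.00
triangular portion | 3300.00 | 200.00 | 36.67 | 660000.00 | 121000.00
Σ | 23100.00 |  |  | 2442000.00 | 1210000.00
x_c = 2442000.00 / 23100.00 = 105.71 mm
y_c = 1210000.00 / 23100.00 = 52.38 mm

x_c = 105.71 mm, y_c = 52.38 mm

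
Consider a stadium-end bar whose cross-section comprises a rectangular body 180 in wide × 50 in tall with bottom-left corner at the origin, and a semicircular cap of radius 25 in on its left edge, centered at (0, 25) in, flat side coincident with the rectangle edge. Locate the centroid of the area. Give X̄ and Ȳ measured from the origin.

rectangular body: A = 180 × 50 = 9000.00, centroid at (90.00, 25.00).
semicircular end: A = ½π·25² = 981.75, centroid at (-10.61, 25.00).
ΣA = 9981.75 in²
ΣAX̄ = (9000.00)(90.00) + (981.75)(-10.61) = 799583.33 in³
ΣAȲ = (9000.00)(25.00) + (981.75)(25.00) = 249543.69 in³
X̄ = 799583.33 / 9981.75 = 80.10 in
Ȳ = 249543.69 / 9981.75 = 25.00 in

X̄ = 80.10 in, Ȳ = 25.00 in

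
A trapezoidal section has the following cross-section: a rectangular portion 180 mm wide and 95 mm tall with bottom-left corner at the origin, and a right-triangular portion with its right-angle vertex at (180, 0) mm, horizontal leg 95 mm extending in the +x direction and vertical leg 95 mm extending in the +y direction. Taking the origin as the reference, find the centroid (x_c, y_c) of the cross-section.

x_c = 115.40 mm, y_c = 44.19 mm

rectangular portion: A = 180 × 95 = 17100.00, centroid at (90.00, 47.50).
triangular portion: A = ½·95·95 = 4512.50, centroid at (211.67, 31.67).
ΣA = 21612.50 mm², ΣAx_c = 2494145.83 mm³, ΣAy_c = 955145.83 mm³.
x_c = 2494145.83/21612.50 = 115.40 mm; y_c = 955145.83/21612.50 = 44.19 mm.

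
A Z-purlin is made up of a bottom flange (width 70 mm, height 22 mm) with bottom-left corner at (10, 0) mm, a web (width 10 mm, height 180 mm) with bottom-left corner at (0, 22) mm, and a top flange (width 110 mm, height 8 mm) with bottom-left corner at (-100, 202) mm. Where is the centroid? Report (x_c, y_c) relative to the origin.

x_c = 9.17 mm, y_c = 94.74 mm

bottom flange: A = 70 × 22 = 1540.00, centroid at (45.00, 11.00).
web: A = 10 × 180 = 1800.00, centroid at (5.00, 112.00).
top flange: A = 110 × 8 = 880.00, centroid at (-45.00, 206.00).
ΣA = 4220.00 mm²
ΣAx_c = (1540.00)(45.00) + (1800.00)(5.00) + (880.00)(-45.00) = 38700.00 mm³
ΣAy_c = (1540.00)(11.00) + (1800.00)(112.00) + (880.00)(206.00) = 399820.00 mm³
x_c = 38700.00 / 4220.00 = 9.17 mm
y_c = 399820.00 / 4220.00 = 94.74 mm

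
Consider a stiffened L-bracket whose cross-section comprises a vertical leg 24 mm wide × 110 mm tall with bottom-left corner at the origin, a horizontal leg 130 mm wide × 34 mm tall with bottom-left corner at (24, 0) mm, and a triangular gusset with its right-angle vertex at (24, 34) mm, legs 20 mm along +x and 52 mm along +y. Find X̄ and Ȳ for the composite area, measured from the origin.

vertical leg: A = 24 × 110 = 2640.00, centroid at (12.00, 55.00).
horizontal leg: A = 130 × 34 = 4420.00, centroid at (89.00, 17.00).
gusset: A = ½·20·52 = 520.00, centroid at (30.67, 51.33).
ΣA = 7580.00 mm², ΣAX̄ = 441006.67 mm³, ΣAȲ = 247033.33 mm³.
X̄ = 441006.67/7580.00 = 58.18 mm; Ȳ = 247033.33/7580.00 = 32.59 mm.

X̄ = 58.18 mm, Ȳ = 32.59 mm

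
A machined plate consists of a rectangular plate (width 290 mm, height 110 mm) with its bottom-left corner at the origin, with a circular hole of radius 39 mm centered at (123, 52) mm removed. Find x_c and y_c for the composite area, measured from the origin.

plate: A = 290 × 110 = 31900.00, centroid at (145.00, 55.00).
hole: A = −π·39² = -4778.36, centroid at (123.00, 52.00).
ΣA = 27121.64 mm²
ΣAx_c = (31900.00)(145.00) + (-4778.36)(123.00) = 4037761.42 mm³
ΣAy_c = (31900.00)(55.00) + (-4778.36)(52.00) = 1506025.15 mm³
x_c = 4037761.42 / 27121.64 = 148.88 mm
y_c = 1506025.15 / 27121.64 = 55.53 mm

x_c = 148.88 mm, y_c = 55.53 mm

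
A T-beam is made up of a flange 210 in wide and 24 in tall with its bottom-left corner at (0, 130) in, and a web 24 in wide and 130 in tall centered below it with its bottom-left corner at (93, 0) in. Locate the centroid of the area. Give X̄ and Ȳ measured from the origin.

X̄ = 105.00 in, Ȳ = 112.56 in

web: A = 24 × 130 = 3120.00, centroid at (105.00, 65.00).
flange: A = 210 × 24 = 5040.00, centroid at (105.00, 142.00).
ΣA = 8160.00 in², ΣAX̄ = 856800.00 in³, ΣAȲ = 918480.00 in³.
X̄ = 856800.00/8160.00 = 105.00 in; Ȳ = 918480.00/8160.00 = 112.56 in.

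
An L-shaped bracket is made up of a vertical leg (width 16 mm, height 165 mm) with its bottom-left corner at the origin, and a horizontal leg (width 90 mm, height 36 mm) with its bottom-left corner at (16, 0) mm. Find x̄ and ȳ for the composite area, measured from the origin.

x̄ = 37.20 mm, ȳ = 46.96 mm

Part | A | x̄ᵢ | ȳᵢ | A·x̄ᵢ | A·ȳᵢ
vertical leg | 2640.00 | 8.00 | 82.50 | 21120.00 | 217800.00
horizontal leg | 3240.00 | 61.00 | 18.00 | 197640.00 | 58320.00
Σ | 5880.00 |  |  | 218760.00 | 276120.00
x̄ = 218760.00 / 5880.00 = 37.20 mm
ȳ = 276120.00 / 5880.00 = 46.96 mm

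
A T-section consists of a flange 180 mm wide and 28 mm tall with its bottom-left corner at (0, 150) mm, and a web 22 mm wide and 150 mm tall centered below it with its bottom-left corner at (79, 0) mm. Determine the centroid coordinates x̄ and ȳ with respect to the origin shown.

x̄ = 90.00 mm, ȳ = 128.78 mm

web: A = 22 × 150 = 3300.00, centroid at (90.00, 75.00).
flange: A = 180 × 28 = 5040.00, centroid at (90.00, 164.00).
ΣA = 8340.00 mm²
ΣAx̄ = (3300.00)(90.00) + (5040.00)(90.00) = 750600.00 mm³
ΣAȳ = (3300.00)(75.00) + (5040.00)(164.00) = 1074060.00 mm³
x̄ = 750600.00 / 8340.00 = 90.00 mm
ȳ = 1074060.00 / 8340.00 = 128.78 mm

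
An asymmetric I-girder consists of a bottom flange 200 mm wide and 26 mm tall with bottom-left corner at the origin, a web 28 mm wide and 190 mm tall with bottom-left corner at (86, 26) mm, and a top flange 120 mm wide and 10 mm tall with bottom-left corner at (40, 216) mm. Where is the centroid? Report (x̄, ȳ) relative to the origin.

Part | A | x̄ᵢ | ȳᵢ | A·x̄ᵢ | A·ȳᵢ
bottom flange | 5200.00 | 100.00 | 13.00 | 520000.00 | 67600.00
web | 5320.00 | 100.00 | 121.00 | 532000.00 | 643720.00
top flange | 1200.00 | 100.00 | 221.00 | 120000.00 | 265200.00
Σ | 11720.00 |  |  | 1172000.00 | 976520.00
x̄ = 1172000.00 / 11720.00 = 100.00 mm
ȳ = 976520.00 / 11720.00 = 83.32 mm

x̄ = 100.00 mm, ȳ = 83.32 mm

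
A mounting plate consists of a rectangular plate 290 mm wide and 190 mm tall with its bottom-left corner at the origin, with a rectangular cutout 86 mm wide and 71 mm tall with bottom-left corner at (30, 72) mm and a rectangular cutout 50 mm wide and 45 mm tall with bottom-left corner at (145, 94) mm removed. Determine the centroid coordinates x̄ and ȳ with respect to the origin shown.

plate: A = 290 × 190 = 55100.00, centroid at (145.00, 95.00).
hole 1: A = −(86 × 71) = -6106.00, centroid at (73.00, 107.50).
hole 2: A = −(50 × 45) = -2250.00, centroid at (170.00, 116.50).
ΣA = 46744.00 mm²
ΣAx̄ = (55100.00)(145.00) + (-6106.00)(73.00) + (-2250.00)(170.00) = 7161262.00 mm³
ΣAȳ = (55100.00)(95.00) + (-6106.00)(107.50) + (-2250.00)(116.50) = 4315980.00 mm³
x̄ = 7161262.00 / 46744.00 = 153.20 mm
ȳ = 4315980.00 / 46744.00 = 92.33 mm

x̄ = 153.20 mm, ȳ = 92.33 mm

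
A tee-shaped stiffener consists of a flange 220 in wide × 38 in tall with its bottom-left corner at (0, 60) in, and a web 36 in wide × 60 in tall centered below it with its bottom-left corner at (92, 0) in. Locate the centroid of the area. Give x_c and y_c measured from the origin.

web: A = 36 × 60 = 2160.00, centroid at (110.00, 30.00).
flange: A = 220 × 38 = 8360.00, centroid at (110.00, 79.00).
ΣA = 10520.00 in², ΣAx_c = 1157200.00 in³, ΣAy_c = 725240.00 in³.
x_c = 1157200.00/10520.00 = 110.00 in; y_c = 725240.00/10520.00 = 68.94 in.

x_c = 110.00 in, y_c = 68.94 in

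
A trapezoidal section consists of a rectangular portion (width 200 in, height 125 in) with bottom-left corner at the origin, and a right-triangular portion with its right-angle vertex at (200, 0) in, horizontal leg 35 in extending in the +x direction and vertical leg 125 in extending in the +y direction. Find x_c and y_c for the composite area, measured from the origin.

x_c = 108.98 in, y_c = 60.82 in

rectangular portion: A = 200 × 125 = 25000.00, centroid at (100.00, 62.50).
triangular portion: A = ½·35·125 = 2187.50, centroid at (211.67, 41.67).
ΣA = 27187.50 in², ΣAx_c = 2963020.83 in³, ΣAy_c = 1653645.83 in³.
x_c = 2963020.83/27187.50 = 108.98 in; y_c = 1653645.83/27187.50 = 60.82 in.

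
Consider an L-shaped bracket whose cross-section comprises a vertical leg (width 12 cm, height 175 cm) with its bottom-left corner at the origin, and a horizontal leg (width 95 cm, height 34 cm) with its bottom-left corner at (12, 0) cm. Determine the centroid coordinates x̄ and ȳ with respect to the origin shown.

vertical leg: A = 12 × 175 = 2100.00, centroid at (6.00, 87.50).
horizontal leg: A = 95 × 34 = 3230.00, centroid at (59.50, 17.00).
ΣA = 5330.00 cm², ΣAx̄ = 204785.00 cm³, ΣAȳ = 238660.00 cm³.
x̄ = 204785.00/5330.00 = 38.42 cm; ȳ = 238660.00/5330.00 = 44.78 cm.

x̄ = 38.42 cm, ȳ = 44.78 cm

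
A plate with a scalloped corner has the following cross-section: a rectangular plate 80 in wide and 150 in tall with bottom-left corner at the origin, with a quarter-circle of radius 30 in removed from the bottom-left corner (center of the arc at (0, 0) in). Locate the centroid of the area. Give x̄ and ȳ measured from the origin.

plate: A = 80 × 150 = 12000.00, centroid at (40.00, 75.00).
removed quarter-circle: A = −¼π·30² = -706.86, centroid at (12.73, 12.73).
ΣA = 11293.14 in²
ΣAx̄ = (12000.00)(40.00) + (-706.86)(12.73) = 471000.00 in³
ΣAȳ = (12000.00)(75.00) + (-706.86)(12.73) = 891000.00 in³
x̄ = 471000.00 / 11293.14 = 41.71 in
ȳ = 891000.00 / 11293.14 = 78.90 in

x̄ = 41.71 in, ȳ = 78.90 in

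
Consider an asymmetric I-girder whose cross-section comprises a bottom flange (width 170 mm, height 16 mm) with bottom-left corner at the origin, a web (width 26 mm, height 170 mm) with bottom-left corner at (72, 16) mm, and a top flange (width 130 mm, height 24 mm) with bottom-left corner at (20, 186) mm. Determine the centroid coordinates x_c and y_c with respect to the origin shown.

x_c = 85.00 mm, y_c = 105.84 mm

bottom flange: A = 170 × 16 = 2720.00, centroid at (85.00, 8.00).
web: A = 26 × 170 = 4420.00, centroid at (85.00, 101.00).
top flange: A = 130 × 24 = 3120.00, centroid at (85.00, 198.00).
ΣA = 10260.00 mm²
ΣAx_c = (2720.00)(85.00) + (4420.00)(85.00) + (3120.00)(85.00) = 872100.00 mm³
ΣAy_c = (2720.00)(8.00) + (4420.00)(101.00) + (3120.00)(198.00) = 1085940.00 mm³
x_c = 872100.00 / 10260.00 = 85.00 mm
y_c = 1085940.00 / 10260.00 = 105.84 mm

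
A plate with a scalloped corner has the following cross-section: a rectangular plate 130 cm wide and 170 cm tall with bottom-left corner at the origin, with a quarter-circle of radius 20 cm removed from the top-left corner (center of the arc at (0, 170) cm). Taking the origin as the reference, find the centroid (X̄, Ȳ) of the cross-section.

plate: A = 130 × 170 = 22100.00, centroid at (65.00, 85.00).
removed quarter-circle: A = −¼π·20² = -314.16, centroid at (8.49, 161.51).
ΣA = 21785.84 cm²
ΣAX̄ = (22100.00)(65.00) + (-314.16)(8.49) = 1433833.33 cm³
ΣAȲ = (22100.00)(85.00) + (-314.16)(161.51) = 1827759.59 cm³
X̄ = 1433833.33 / 21785.84 = 65.81 cm
Ȳ = 1827759.59 / 21785.84 = 83.90 cm

X̄ = 65.81 cm, Ȳ = 83.90 cm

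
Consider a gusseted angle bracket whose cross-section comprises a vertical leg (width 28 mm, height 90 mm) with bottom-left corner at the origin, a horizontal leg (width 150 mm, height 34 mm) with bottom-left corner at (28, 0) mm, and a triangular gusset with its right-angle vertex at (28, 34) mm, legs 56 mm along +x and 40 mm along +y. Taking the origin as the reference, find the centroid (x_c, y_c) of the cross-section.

x_c = 70.12 mm, y_c = 28.96 mm

vertical leg: A = 28 × 90 = 2520.00, centroid at (14.00, 45.00).
horizontal leg: A = 150 × 34 = 5100.00, centroid at (103.00, 17.00).
gusset: A = ½·56·40 = 1120.00, centroid at (46.67, 47.33).
ΣA = 8740.00 mm², ΣAx_c = 612846.67 mm³, ΣAy_c = 253113.33 mm³.
x_c = 612846.67/8740.00 = 70.12 mm; y_c = 253113.33/8740.00 = 28.96 mm.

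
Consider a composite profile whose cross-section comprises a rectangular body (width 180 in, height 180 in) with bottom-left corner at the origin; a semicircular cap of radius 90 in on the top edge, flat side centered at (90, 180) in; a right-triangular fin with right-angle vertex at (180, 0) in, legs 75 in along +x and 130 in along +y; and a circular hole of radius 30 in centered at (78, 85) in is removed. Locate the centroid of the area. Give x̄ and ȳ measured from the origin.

rectangular body: A = 180 × 180 = 32400.00, centroid at (90.00, 90.00).
semicircular top: A = ½π·90² = 12723.45, centroid at (90.00, 218.20).
triangular fin: A = ½·75·130 = 4875.00, centroid at (205.00, 43.33).
hole: A = −π·30² = -2827.43, centroid at (78.00, 85.00).
ΣA = 47171.02 in²
ΣAx̄ = (32400.00)(90.00) + (12723.45)(90.00) + (4875.00)(205.00) + (-2827.43)(78.00) = 4839945.72 in³
ΣAȳ = (32400.00)(90.00) + (12723.45)(218.20) + (4875.00)(43.33) + (-2827.43)(85.00) = 5663139.21 in³
x̄ = 4839945.72 / 47171.02 = 102.60 in
ȳ = 5663139.21 / 47171.02 = 120.06 in

x̄ = 102.60 in, ȳ = 120.06 in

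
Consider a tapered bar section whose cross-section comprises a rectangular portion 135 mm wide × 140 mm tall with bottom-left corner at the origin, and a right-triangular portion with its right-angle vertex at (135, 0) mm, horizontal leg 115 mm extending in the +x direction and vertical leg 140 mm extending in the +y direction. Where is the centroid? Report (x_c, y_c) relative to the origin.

x_c = 99.11 mm, y_c = 63.03 mm

rectangular portion: A = 135 × 140 = 18900.00, centroid at (67.50, 70.00).
triangular portion: A = ½·115·140 = 8050.00, centroid at (173.33, 46.67).
ΣA = 26950.00 mm²
ΣAx_c = (18900.00)(67.50) + (8050.00)(173.33) = 2671083.33 mm³
ΣAy_c = (18900.00)(70.00) + (8050.00)(46.67) = 1698666.67 mm³
x_c = 2671083.33 / 26950.00 = 99.11 mm
y_c = 1698666.67 / 26950.00 = 63.03 mm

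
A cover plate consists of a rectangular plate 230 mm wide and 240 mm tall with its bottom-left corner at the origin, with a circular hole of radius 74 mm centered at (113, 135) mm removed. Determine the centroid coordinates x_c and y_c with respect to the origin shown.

x_c = 115.91 mm, y_c = 113.21 mm

Part | A | x̄ᵢ | ȳᵢ | A·x̄ᵢ | A·ȳᵢ
plate | 55200.00 | 115.00 | 120.00 | 6348000.00 | 6624000.00
hole | -17203.36 | 113.00 | 135.00 | -1943979.83 | -2322453.79
Σ | 37996.64 |  |  | 4404020.17 | 4301546.21
x_c = 4404020.17 / 37996.64 = 115.91 mm
y_c = 4301546.21 / 37996.64 = 113.21 mm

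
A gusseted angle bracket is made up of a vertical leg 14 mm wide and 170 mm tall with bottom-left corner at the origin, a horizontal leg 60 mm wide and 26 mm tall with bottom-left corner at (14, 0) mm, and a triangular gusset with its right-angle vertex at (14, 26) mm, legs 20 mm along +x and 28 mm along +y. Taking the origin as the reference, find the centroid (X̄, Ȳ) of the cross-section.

X̄ = 21.58 mm, Ȳ = 55.09 mm

vertical leg: A = 14 × 170 = 2380.00, centroid at (7.00, 85.00).
horizontal leg: A = 60 × 26 = 1560.00, centroid at (44.00, 13.00).
gusset: A = ½·20·28 = 280.00, centroid at (20.67, 35.33).
ΣA = 4220.00 mm²
ΣAX̄ = (2380.00)(7.00) + (1560.00)(44.00) + (280.00)(20.67) = 91086.67 mm³
ΣAȲ = (2380.00)(85.00) + (1560.00)(13.00) + (280.00)(35.33) = 232473.33 mm³
X̄ = 91086.67 / 4220.00 = 21.58 mm
Ȳ = 232473.33 / 4220.00 = 55.09 mm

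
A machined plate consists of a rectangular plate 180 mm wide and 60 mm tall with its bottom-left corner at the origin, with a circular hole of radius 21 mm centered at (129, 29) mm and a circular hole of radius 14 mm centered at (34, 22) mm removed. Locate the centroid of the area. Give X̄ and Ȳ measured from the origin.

plate: A = 180 × 60 = 10800.00, centroid at (90.00, 30.00).
hole 1: A = −π·21² = -1385.44, centroid at (129.00, 29.00).
hole 2: A = −π·14² = -615.75, centroid at (34.00, 22.00).
ΣA = 8798.81 mm²
ΣAX̄ = (10800.00)(90.00) + (-1385.44)(129.00) + (-615.75)(34.00) = 772342.36 mm³
ΣAȲ = (10800.00)(30.00) + (-1385.44)(29.00) + (-615.75)(22.00) = 270275.62 mm³
X̄ = 772342.36 / 8798.81 = 87.78 mm
Ȳ = 270275.62 / 8798.81 = 30.72 mm

X̄ = 87.78 mm, Ȳ = 30.72 mm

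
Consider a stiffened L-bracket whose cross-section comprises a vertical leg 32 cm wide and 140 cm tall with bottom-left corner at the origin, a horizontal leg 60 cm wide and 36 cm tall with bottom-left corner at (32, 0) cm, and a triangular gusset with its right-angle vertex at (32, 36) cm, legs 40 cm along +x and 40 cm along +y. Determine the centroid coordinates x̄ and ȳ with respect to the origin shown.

vertical leg: A = 32 × 140 = 4480.00, centroid at (16.00, 70.00).
horizontal leg: A = 60 × 36 = 2160.00, centroid at (62.00, 18.00).
gusset: A = ½·40·40 = 800.00, centroid at (45.33, 49.33).
ΣA = 7440.00 cm², ΣAx̄ = 241866.67 cm³, ΣAȳ = 391946.67 cm³.
x̄ = 241866.67/7440.00 = 32.51 cm; ȳ = 391946.67/7440.00 = 52.68 cm.

x̄ = 32.51 cm, ȳ = 52.68 cm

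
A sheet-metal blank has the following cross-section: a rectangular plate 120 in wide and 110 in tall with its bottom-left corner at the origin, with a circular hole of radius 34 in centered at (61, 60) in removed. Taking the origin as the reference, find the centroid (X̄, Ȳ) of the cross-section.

Part | A | x̄ᵢ | ȳᵢ | A·x̄ᵢ | A·ȳᵢ
plate | 13200.00 | 60.00 | 55.00 | 792000.00 | 726000.00
hole | -3631.68 | 61.00 | 60.00 | -221532.55 | -217900.87
Σ | 9568.32 |  |  | 570467.45 | 508099.13
X̄ = 570467.45 / 9568.32 = 59.62 in
Ȳ = 508099.13 / 9568.32 = 53.10 in

X̄ = 59.62 in, Ȳ = 53.10 in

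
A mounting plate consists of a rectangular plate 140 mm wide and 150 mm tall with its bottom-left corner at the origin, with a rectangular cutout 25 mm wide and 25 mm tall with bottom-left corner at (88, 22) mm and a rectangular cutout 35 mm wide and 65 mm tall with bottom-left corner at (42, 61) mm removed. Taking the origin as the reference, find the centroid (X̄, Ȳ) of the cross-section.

X̄ = 70.27 mm, Ȳ = 74.07 mm

plate: A = 140 × 150 = 21000.00, centroid at (70.00, 75.00).
hole 1: A = −(25 × 25) = -625.00, centroid at (100.50, 34.50).
hole 2: A = −(35 × 65) = -2275.00, centroid at (59.50, 93.50).
ΣA = 18100.00 mm²
ΣAX̄ = (21000.00)(70.00) + (-625.00)(100.50) + (-2275.00)(59.50) = 1271825.00 mm³
ΣAȲ = (21000.00)(75.00) + (-625.00)(34.50) + (-2275.00)(93.50) = 1340725.00 mm³
X̄ = 1271825.00 / 18100.00 = 70.27 mm
Ȳ = 1340725.00 / 18100.00 = 74.07 mm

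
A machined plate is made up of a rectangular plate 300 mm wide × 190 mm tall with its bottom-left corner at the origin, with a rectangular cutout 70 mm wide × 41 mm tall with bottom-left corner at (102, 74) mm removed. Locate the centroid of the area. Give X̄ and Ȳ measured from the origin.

plate: A = 300 × 190 = 57000.00, centroid at (150.00, 95.00).
hole: A = −(70 × 41) = -2870.00, centroid at (137.00, 94.50).
ΣA = 54130.00 mm²
ΣAX̄ = (57000.00)(150.00) + (-2870.00)(137.00) = 8156810.00 mm³
ΣAȲ = (57000.00)(95.00) + (-2870.00)(94.50) = 5143785.00 mm³
X̄ = 8156810.00 / 54130.00 = 150.69 mm
Ȳ = 5143785.00 / 54130.00 = 95.03 mm

X̄ = 150.69 mm, Ȳ = 95.03 mm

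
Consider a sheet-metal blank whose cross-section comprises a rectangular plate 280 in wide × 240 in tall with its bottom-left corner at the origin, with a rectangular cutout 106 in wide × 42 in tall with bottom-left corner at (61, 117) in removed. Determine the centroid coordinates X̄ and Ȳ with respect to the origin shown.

X̄ = 141.84 in, Ȳ = 118.72 in

plate: A = 280 × 240 = 67200.00, centroid at (140.00, 120.00).
hole: A = −(106 × 42) = -4452.00, centroid at (114.00, 138.00).
ΣA = 62748.00 in², ΣAX̄ = 8900472.00 in³, ΣAȲ = 7449624.00 in³.
X̄ = 8900472.00/62748.00 = 141.84 in; Ȳ = 7449624.00/62748.00 = 118.72 in.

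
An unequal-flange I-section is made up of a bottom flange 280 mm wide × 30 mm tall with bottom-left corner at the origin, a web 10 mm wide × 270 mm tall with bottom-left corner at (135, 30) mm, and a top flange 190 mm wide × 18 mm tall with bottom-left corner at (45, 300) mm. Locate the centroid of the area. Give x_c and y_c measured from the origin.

Part | A | x̄ᵢ | ȳᵢ | A·x̄ᵢ | A·ȳᵢ
bottom flange | 8400.00 | 140.00 | 15.00 | 1176000.00 | 126000.00
web | 2700.00 | 140.00 | 165.00 | 378000.00 | 445500.00
top flange | 3420.00 | 140.00 | 309.00 | 478800.00 | 1056780.00
Σ | 14520.00 |  |  | 2032800.00 | 1628280.00
x_c = 2032800.00 / 14520.00 = 140.00 mm
y_c = 1628280.00 / 14520.00 = 112.14 mm

x_c = 140.00 mm, y_c = 112.14 mm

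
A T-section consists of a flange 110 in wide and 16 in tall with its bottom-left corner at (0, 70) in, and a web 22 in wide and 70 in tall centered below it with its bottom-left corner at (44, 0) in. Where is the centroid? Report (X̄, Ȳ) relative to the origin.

X̄ = 55.00 in, Ȳ = 57.93 in

Part | A | x̄ᵢ | ȳᵢ | A·x̄ᵢ | A·ȳᵢ
web | 1540.00 | 55.00 | 35.00 | 84700.00 | 53900.00
flange | 1760.00 | 55.00 | 78.00 | 96800.00 | 137280.00
Σ | 3300.00 |  |  | 181500.00 | 191180.00
X̄ = 181500.00 / 3300.00 = 55.00 in
Ȳ = 191180.00 / 3300.00 = 57.93 in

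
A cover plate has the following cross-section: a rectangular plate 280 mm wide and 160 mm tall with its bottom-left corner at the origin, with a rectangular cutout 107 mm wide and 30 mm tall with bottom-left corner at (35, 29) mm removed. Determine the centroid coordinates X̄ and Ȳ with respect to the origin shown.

plate: A = 280 × 160 = 44800.00, centroid at (140.00, 80.00).
hole: A = −(107 × 30) = -3210.00, centroid at (88.50, 44.00).
ΣA = 41590.00 mm², ΣAX̄ = 5987915.00 mm³, ΣAȲ = 3442760.00 mm³.
X̄ = 5987915.00/41590.00 = 143.97 mm; Ȳ = 3442760.00/41590.00 = 82.78 mm.

X̄ = 143.97 mm, Ȳ = 82.78 mm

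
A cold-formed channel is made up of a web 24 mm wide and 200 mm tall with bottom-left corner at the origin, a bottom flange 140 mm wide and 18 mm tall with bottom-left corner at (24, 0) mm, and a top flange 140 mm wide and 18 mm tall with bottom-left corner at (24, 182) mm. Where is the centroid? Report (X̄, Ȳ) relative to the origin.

X̄ = 54.00 mm, Ȳ = 100.00 mm

Part | A | x̄ᵢ | ȳᵢ | A·x̄ᵢ | A·ȳᵢ
web | 4800.00 | 12.00 | 100.00 | 57600.00 | 480000.00
bottom flange | 2520.00 | 94.00 | 9.00 | 236880.00 | 22680.00
top flange | 2520.00 | 94.00 | 191.00 | 236880.00 | 481320.00
Σ | 9840.00 |  |  | 531360.00 | 984000.00
X̄ = 531360.00 / 9840.00 = 54.00 mm
Ȳ = 984000.00 / 9840.00 = 100.00 mm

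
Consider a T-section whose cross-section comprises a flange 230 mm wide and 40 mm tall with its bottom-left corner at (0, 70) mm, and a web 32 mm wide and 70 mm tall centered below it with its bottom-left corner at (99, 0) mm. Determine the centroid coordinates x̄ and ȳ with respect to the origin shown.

x̄ = 115.00 mm, ȳ = 79.23 mm

web: A = 32 × 70 = 2240.00, centroid at (115.00, 35.00).
flange: A = 230 × 40 = 9200.00, centroid at (115.00, 90.00).
ΣA = 11440.00 mm²
ΣAx̄ = (2240.00)(115.00) + (9200.00)(115.00) = 1315600.00 mm³
ΣAȳ = (2240.00)(35.00) + (9200.00)(90.00) = 906400.00 mm³
x̄ = 1315600.00 / 11440.00 = 115.00 mm
ȳ = 906400.00 / 11440.00 = 79.23 mm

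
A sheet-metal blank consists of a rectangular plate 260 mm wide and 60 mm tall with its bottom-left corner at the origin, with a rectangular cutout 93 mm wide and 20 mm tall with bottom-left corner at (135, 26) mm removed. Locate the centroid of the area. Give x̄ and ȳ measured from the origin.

plate: A = 260 × 60 = 15600.00, centroid at (130.00, 30.00).
hole: A = −(93 × 20) = -1860.00, centroid at (181.50, 36.00).
ΣA = 13740.00 mm², ΣAx̄ = 1690410.00 mm³, ΣAȳ = 401040.00 mm³.
x̄ = 1690410.00/13740.00 = 123.03 mm; ȳ = 401040.00/13740.00 = 29.19 mm.

x̄ = 123.03 mm, ȳ = 29.19 mm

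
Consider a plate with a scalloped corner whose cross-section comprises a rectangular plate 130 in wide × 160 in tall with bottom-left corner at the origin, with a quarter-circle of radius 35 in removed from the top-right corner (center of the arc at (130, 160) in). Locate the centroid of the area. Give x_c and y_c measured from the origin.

Part | A | x̄ᵢ | ȳᵢ | A·x̄ᵢ | A·ȳᵢ
plate | 20800.00 | 65.00 | 80.00 | 1352000.00 | 1664000.00
removed quarter-circle | -962.11 | 115.15 | 145.15 | -110782.99 | -139646.37
Σ | 19837.89 |  |  | 1241217.01 | 1524353.63
x_c = 1241217.01 / 19837.89 = 62.57 in
y_c = 1524353.63 / 19837.89 = 76.84 in

x_c = 62.57 in, y_c = 76.84 in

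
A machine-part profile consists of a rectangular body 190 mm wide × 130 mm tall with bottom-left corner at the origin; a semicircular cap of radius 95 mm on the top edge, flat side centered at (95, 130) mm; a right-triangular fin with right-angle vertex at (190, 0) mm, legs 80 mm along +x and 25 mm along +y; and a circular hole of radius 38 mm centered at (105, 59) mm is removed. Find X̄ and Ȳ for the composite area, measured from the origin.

X̄ = 97.16 mm, Ȳ = 106.41 mm

rectangular body: A = 190 × 130 = 24700.00, centroid at (95.00, 65.00).
semicircular top: A = ½π·95² = 14176.44, centroid at (95.00, 170.32).
triangular fin: A = ½·80·25 = 1000.00, centroid at (216.67, 8.33).
hole: A = −π·38² = -4536.46, centroid at (105.00, 59.00).
ΣA = 35339.98 mm²
ΣAX̄ = (24700.00)(95.00) + (14176.44)(95.00) + (1000.00)(216.67) + (-4536.46)(105.00) = 3433599.89 mm³
ΣAȲ = (24700.00)(65.00) + (14176.44)(170.32) + (1000.00)(8.33) + (-4536.46)(59.00) = 3760702.33 mm³
X̄ = 3433599.89 / 35339.98 = 97.16 mm
Ȳ = 3760702.33 / 35339.98 = 106.41 mm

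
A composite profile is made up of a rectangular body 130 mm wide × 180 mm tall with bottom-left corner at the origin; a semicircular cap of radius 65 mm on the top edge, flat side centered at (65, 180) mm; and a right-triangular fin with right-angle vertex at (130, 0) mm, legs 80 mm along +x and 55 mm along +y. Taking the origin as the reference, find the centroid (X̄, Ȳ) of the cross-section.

X̄ = 71.26 mm, Ȳ = 109.32 mm

rectangular body: A = 130 × 180 = 23400.00, centroid at (65.00, 90.00).
semicircular top: A = ½π·65² = 6636.61, centroid at (65.00, 207.59).
triangular fin: A = ½·80·55 = 2200.00, centroid at (156.67, 18.33).
ΣA = 32236.61 mm², ΣAX̄ = 2297046.61 mm³, ΣAȲ = 3524007.27 mm³.
X̄ = 2297046.61/32236.61 = 71.26 mm; Ȳ = 3524007.27/32236.61 = 109.32 mm.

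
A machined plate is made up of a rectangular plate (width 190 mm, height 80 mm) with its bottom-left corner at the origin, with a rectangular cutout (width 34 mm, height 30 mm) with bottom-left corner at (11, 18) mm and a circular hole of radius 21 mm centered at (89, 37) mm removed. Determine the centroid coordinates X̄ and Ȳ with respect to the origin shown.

plate: A = 190 × 80 = 15200.00, centroid at (95.00, 40.00).
hole 1: A = −(34 × 30) = -1020.00, centroid at (28.00, 33.00).
hole 2: A = −π·21² = -1385.44, centroid at (89.00, 37.00).
ΣA = 12794.56 mm², ΣAX̄ = 1292135.63 mm³, ΣAȲ = 523078.63 mm³.
X̄ = 1292135.63/12794.56 = 100.99 mm; Ȳ = 523078.63/12794.56 = 40.88 mm.

X̄ = 100.99 mm, Ȳ = 40.88 mm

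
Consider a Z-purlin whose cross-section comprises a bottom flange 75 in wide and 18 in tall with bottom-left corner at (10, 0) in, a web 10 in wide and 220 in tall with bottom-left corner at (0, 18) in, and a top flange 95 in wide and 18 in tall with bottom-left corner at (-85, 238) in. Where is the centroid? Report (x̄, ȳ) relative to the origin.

bottom flange: A = 75 × 18 = 1350.00, centroid at (47.50, 9.00).
web: A = 10 × 220 = 2200.00, centroid at (5.00, 128.00).
top flange: A = 95 × 18 = 1710.00, centroid at (-37.50, 247.00).
ΣA = 5260.00 in², ΣAx̄ = 11000.00 in³, ΣAȳ = 716120.00 in³.
x̄ = 11000.00/5260.00 = 2.09 in; ȳ = 716120.00/5260.00 = 136.14 in.

x̄ = 2.09 in, ȳ = 136.14 in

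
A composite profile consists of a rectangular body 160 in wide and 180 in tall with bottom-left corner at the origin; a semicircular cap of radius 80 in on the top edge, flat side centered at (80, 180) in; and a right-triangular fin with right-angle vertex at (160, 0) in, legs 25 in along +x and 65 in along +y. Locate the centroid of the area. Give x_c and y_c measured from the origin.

x_c = 81.81 in, y_c = 120.02 in

rectangular body: A = 160 × 180 = 28800.00, centroid at (80.00, 90.00).
semicircular top: A = ½π·80² = 10053.10, centroid at (80.00, 213.95).
triangular fin: A = ½·25·65 = 812.50, centroid at (168.33, 21.67).
ΣA = 39665.60 in²
ΣAx_c = (28800.00)(80.00) + (10053.10)(80.00) + (812.50)(168.33) = 3245018.55 in³
ΣAy_c = (28800.00)(90.00) + (10053.10)(213.95) + (812.50)(21.67) = 4760494.87 in³
x_c = 3245018.55 / 39665.60 = 81.81 in
y_c = 4760494.87 / 39665.60 = 120.02 in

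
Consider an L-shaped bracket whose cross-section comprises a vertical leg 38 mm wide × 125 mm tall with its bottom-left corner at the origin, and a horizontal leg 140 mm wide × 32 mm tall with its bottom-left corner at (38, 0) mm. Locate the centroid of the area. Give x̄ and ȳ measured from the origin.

x̄ = 62.20 mm, ȳ = 39.93 mm

vertical leg: A = 38 × 125 = 4750.00, centroid at (19.00, 62.50).
horizontal leg: A = 140 × 32 = 4480.00, centroid at (108.00, 16.00).
ΣA = 9230.00 mm²
ΣAx̄ = (4750.00)(19.00) + (4480.00)(108.00) = 574090.00 mm³
ΣAȳ = (4750.00)(62.50) + (4480.00)(16.00) = 368555.00 mm³
x̄ = 574090.00 / 9230.00 = 62.20 mm
ȳ = 368555.00 / 9230.00 = 39.93 mm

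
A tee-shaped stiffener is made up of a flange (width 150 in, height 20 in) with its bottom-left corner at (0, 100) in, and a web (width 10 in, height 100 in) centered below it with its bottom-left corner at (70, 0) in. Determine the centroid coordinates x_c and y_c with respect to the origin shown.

web: A = 10 × 100 = 1000.00, centroid at (75.00, 50.00).
flange: A = 150 × 20 = 3000.00, centroid at (75.00, 110.00).
ΣA = 4000.00 in²
ΣAx_c = (1000.00)(75.00) + (3000.00)(75.00) = 300000.00 in³
ΣAy_c = (1000.00)(50.00) + (3000.00)(110.00) = 380000.00 in³
x_c = 300000.00 / 4000.00 = 75.00 in
y_c = 380000.00 / 4000.00 = 95.00 in

x_c = 75.00 in, y_c = 95.00 in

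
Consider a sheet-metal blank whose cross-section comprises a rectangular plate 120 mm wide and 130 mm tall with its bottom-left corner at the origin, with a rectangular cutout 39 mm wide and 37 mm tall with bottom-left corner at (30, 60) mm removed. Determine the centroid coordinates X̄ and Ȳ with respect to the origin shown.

X̄ = 61.07 mm, Ȳ = 63.62 mm

plate: A = 120 × 130 = 15600.00, centroid at (60.00, 65.00).
hole: A = −(39 × 37) = -1443.00, centroid at (49.50, 78.50).
ΣA = 14157.00 mm², ΣAX̄ = 864571.50 mm³, ΣAȲ = 900724.50 mm³.
X̄ = 864571.50/14157.00 = 61.07 mm; Ȳ = 900724.50/14157.00 = 63.62 mm.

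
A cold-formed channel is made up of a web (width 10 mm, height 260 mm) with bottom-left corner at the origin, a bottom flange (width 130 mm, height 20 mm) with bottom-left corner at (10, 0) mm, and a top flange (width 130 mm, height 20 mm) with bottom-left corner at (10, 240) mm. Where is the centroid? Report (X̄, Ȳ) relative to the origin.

Part | A | x̄ᵢ | ȳᵢ | A·x̄ᵢ | A·ȳᵢ
web | 2600.00 | 5.00 | 130.00 | 13000.00 | 338000.00
bottom flange | 2600.00 | 75.00 | 10.00 | 195000.00 | 26000.00
top flange | 2600.00 | 75.00 | 250.00 | 195000.00 | 650000.00
Σ | 7800.00 |  |  | 403000.00 | 1014000.00
X̄ = 403000.00 / 7800.00 = 51.67 mm
Ȳ = 1014000.00 / 7800.00 = 130.00 mm

X̄ = 51.67 mm, Ȳ = 130.00 mm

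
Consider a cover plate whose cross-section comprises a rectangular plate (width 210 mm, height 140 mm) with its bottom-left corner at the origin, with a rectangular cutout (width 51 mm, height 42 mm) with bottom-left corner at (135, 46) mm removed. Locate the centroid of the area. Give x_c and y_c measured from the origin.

plate: A = 210 × 140 = 29400.00, centroid at (105.00, 70.00).
hole: A = −(51 × 42) = -2142.00, centroid at (160.50, 67.00).
ΣA = 27258.00 mm², ΣAx_c = 2743209.00 mm³, ΣAy_c = 1914486.00 mm³.
x_c = 2743209.00/27258.00 = 100.64 mm; y_c = 1914486.00/27258.00 = 70.24 mm.

x_c = 100.64 mm, y_c = 70.24 mm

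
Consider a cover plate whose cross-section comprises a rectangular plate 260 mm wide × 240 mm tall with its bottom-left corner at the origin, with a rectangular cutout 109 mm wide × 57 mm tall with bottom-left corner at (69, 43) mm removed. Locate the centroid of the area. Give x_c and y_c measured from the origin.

x_c = 130.72 mm, y_c = 125.36 mm

plate: A = 260 × 240 = 62400.00, centroid at (130.00, 120.00).
hole: A = −(109 × 57) = -6213.00, centroid at (123.50, 71.50).
ΣA = 56187.00 mm², ΣAx_c = 7344694.50 mm³, ΣAy_c = 7043770.50 mm³.
x_c = 7344694.50/56187.00 = 130.72 mm; y_c = 7043770.50/56187.00 = 125.36 mm.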